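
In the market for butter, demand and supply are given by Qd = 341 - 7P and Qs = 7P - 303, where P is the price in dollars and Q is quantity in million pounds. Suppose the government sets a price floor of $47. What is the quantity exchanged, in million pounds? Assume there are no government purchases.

Equilibrium: 341 - 7P = 7P - 303, so 644 = 14P and P* = 46, Q* = 19.
Since 47 > 46, the floor is binding.
At P = 47: Qd = 341 - 7·47 = 12 and Qs = 7·47 - 303 = 26.
The quantity actually transacted is the short side, demand: 12.

12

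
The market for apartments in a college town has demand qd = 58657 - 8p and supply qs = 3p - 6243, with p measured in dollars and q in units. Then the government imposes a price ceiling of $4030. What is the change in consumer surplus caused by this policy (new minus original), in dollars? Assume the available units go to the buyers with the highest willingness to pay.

Setting quantity demanded equal to quantity supplied, 58657 - 8p = 3p - 6243, gives p* = 5900 and q* = 11457.
The ceiling of 4030 is below the equilibrium price 5900, so it binds.
At p = 4030: qd = 58657 - 8·4030 = 26417 and qs = 3·4030 - 6243 = 5847.
Consumer surplus without the control is ½ · (7332.125 - 5900) · 11457 = 8203928.0625.
With the ceiling, 5847 units are sold at 4030 (assume they go to the highest-value buyers). The demand price at q = 5847 is 6601.25, so CS = ½ · [(7332.125 - 4030) + (6601.25 - 4030)] · 5847 = 17170811.8125.
Change in consumer surplus = 17170811.8125 - 8203928.0625 = 8966883.75.

8966883.75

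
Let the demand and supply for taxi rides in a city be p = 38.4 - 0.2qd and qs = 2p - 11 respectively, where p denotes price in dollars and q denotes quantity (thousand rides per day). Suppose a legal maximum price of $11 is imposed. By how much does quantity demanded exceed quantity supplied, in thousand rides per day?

126

Rearranging demand gives qd = 192 - 5p. In a free market, 192 - 5p = 2p - 11 gives the equilibrium p* = 29, q* = 47.
Because the ceiling (11) lies below the market-clearing price, it is binding.
At p = 11: qd = 192 - 5·11 = 137 and qs = 2·11 - 11 = 11.
Shortage = qd - qs = 137 - 11 = 126.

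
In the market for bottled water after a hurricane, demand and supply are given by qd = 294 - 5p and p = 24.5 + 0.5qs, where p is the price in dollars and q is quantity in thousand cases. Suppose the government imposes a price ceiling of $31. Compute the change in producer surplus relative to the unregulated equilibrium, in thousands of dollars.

Rearranging supply gives qs = 2p - 49. Setting quantity demanded equal to quantity supplied, 294 - 5p = 2p - 49, gives p* = 49 and q* = 49.
Because the ceiling (31) lies below the market-clearing price, it is binding.
At p = 31: qd = 294 - 5·31 = 139 and qs = 2·31 - 49 = 13.
Producer surplus without the control is ½ · (49 - 24.5) · 49 = 600.25.
With the ceiling, producers sell 13 units at 31, so PS = ½ · (31 - 24.5) · 13 = 42.25.
Change in producer surplus = 42.25 - 600.25 = -558.

-558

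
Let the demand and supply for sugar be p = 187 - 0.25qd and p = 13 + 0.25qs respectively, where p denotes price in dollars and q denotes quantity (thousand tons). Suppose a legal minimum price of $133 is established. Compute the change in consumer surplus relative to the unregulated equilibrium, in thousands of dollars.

-9306

Rearranging demand gives qd = 748 - 4p; rearranging supply gives qs = 4p - 52. Setting quantity demanded equal to quantity supplied, 748 - 4p = 4p - 52, gives p* = 100 and q* = 348.
Since 133 > 100, the floor is binding.
At p = 133: qd = 748 - 4·133 = 216 and qs = 4·133 - 52 = 480.
Consumer surplus without the control is ½ · (187 - 100) · 348 = 15138.
With the floor, consumers buy 216 units at 133, so CS = ½ · (187 - 133) · 216 = 5832.
Change in consumer surplus = 5832 - 15138 = -9306.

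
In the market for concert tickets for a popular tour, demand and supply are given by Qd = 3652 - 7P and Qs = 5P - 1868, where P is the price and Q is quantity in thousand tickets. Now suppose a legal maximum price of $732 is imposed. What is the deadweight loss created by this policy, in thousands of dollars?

Equilibrium: 3652 - 7P = 5P - 1868, so 5520 = 12P and P* = 460, Q* = 432.
The ceiling of 732 is above the equilibrium price 460, so it is not binding; the market clears at P* = 460, Q* = 432.
Since the control does not bind, no trades are prevented and deadweight loss is zero.

0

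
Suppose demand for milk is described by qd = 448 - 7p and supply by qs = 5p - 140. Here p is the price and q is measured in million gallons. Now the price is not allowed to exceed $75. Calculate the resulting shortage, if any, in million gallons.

Setting quantity demanded equal to quantity supplied, 448 - 7p = 5p - 140, gives p* = 49 and q* = 105.
The ceiling of 75 is above the equilibrium price 49, so it is not binding; the market clears at p* = 49, q* = 105.
Since the control does not bind, there is no shortage.

0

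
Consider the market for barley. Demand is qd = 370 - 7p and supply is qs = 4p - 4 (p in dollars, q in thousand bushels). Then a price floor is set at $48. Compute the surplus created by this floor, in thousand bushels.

154

In a free market, 370 - 7p = 4p - 4 gives the equilibrium p* = 34, q* = 132.
The floor of 48 is above the equilibrium price 34, so it binds.
At p = 48: qd = 370 - 7·48 = 34 and qs = 4·48 - 4 = 188.
Surplus = qs - qd = 188 - 34 = 154.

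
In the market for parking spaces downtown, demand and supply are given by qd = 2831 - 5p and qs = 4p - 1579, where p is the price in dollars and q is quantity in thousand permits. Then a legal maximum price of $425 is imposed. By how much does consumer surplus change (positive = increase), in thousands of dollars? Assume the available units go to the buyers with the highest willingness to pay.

Without the control the market clears where 2831 - 5p = 4p - 1579, i.e. p* = 490 and q* = 381.
Because the ceiling (425) lies below the market-clearing price, it is binding.
At p = 425: qd = 2831 - 5·425 = 706 and qs = 4·425 - 1579 = 121.
Consumer surplus without the control is ½ · (566.2 - 490) · 381 = 14516.1.
With the ceiling, 121 units are sold at 425 (assume they go to the highest-value buyers). The demand price at q = 121 is 542, so CS = ½ · [(566.2 - 425) + (542 - 425)] · 121 = 15621.1.
Change in consumer surplus = 15621.1 - 14516.1 = 1105.

1105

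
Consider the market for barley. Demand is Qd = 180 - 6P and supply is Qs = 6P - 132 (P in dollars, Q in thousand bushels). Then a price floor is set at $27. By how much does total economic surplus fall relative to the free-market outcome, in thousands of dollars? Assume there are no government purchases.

Setting quantity demanded equal to quantity supplied, 180 - 6P = 6P - 132, gives P* = 26 and Q* = 24.
Since 27 > 26, the floor is binding.
At P = 27: Qd = 180 - 6·27 = 18 and Qs = 6·27 - 132 = 30.
Quantity traded falls to 18. At Q = 18 the demand price is (180 - 18)/6 = 27 and the supply price is (132 + 18)/6 = 25.
Deadweight loss = ½ · (27 - 25) · (24 - 18) = ½ · 2 · 6 = 6.

6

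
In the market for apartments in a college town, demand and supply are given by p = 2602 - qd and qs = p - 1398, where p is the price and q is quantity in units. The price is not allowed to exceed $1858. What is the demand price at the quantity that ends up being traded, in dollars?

Rearranging demand gives qd = 2602 - p. Equilibrium: 2602 - p = p - 1398, so 4000 = 2p and p* = 2000, q* = 602.
Since 1858 < 2000, the ceiling is binding.
At p = 1858: qd = 2602 - 1858 = 744 and qs = 1858 - 1398 = 460.
Only 460 units reach the market. On the demand curve, the marginal buyer's willingness to pay at q = 460 is (2602 - 460) = 2142.

2142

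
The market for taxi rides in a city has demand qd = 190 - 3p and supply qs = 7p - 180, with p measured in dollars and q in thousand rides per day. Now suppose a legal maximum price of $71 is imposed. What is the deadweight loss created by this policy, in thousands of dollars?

0

Without the control the market clears where 190 - 3p = 7p - 180, i.e. p* = 37 and q* = 79.
The ceiling of 71 is above the equilibrium price 37, so it is not binding; the market clears at p* = 37, q* = 79.
Since the control does not bind, no trades are prevented and deadweight loss is zero.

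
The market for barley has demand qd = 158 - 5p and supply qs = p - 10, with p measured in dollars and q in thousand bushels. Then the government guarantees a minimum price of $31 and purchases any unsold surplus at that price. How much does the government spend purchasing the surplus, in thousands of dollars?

558

Setting quantity demanded equal to quantity supplied, 158 - 5p = p - 10, gives p* = 28 and q* = 18.
The floor of 31 is above the equilibrium price 28, so it binds.
At p = 31: qd = 158 - 5·31 = 3 and qs = 31 - 10 = 21.
Surplus = qs - qd = 18.
Government expenditure = surplus × support price = 18 × 31 = 558.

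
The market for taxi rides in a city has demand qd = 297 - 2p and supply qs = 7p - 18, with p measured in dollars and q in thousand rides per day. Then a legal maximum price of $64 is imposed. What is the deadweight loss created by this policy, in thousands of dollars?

In a free market, 297 - 2p = 7p - 18 gives the equilibrium p* = 35, q* = 227.
Since 64 is above p* = 35, the ceiling does not bind and the free-market outcome prevails.
Since the control does not bind, no trades are prevented and deadweight loss is zero.

0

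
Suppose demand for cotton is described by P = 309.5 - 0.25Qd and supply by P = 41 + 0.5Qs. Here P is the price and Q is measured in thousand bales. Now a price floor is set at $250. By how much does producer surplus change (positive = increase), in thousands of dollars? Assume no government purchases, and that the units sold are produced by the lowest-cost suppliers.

3540

Rearranging demand gives Qd = 1238 - 4P; rearranging supply gives Qs = 2P - 82. Setting quantity demanded equal to quantity supplied, 1238 - 4P = 2P - 82, gives P* = 220 and Q* = 358.
The floor of 250 is above the equilibrium price 220, so it binds.
At P = 250: Qd = 1238 - 4·250 = 238 and Qs = 2·250 - 82 = 418.
Producer surplus without the control is ½ · (220 - 41) · 358 = 32041.
With the floor, 238 units are sold at 250. The supply price at Q = 238 is 160, so PS = ½ · [(250 - 41) + (250 - 160)] · 238 = 35581.
Change in producer surplus = 35581 - 32041 = 3540.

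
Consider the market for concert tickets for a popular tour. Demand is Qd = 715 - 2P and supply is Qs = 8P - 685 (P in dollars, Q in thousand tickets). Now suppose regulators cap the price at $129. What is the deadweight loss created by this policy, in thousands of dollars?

2420

Without the control the market clears where 715 - 2P = 8P - 685, i.e. P* = 140 and Q* = 435.
Since 129 < 140, the ceiling is binding.
At P = 129: Qd = 715 - 2·129 = 457 and Qs = 8·129 - 685 = 347.
Quantity traded falls to 347. At Q = 347 the demand price is (715 - 347)/2 = 184 and the supply price is (685 + 347)/8 = 129.
Deadweight loss = ½ · (184 - 129) · (435 - 347) = ½ · 55 · 88 = 2420.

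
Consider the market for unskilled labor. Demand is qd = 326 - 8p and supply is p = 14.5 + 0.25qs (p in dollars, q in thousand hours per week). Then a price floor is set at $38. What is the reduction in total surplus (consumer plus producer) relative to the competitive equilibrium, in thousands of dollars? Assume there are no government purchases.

Rearranging supply gives qs = 4p - 58. Setting quantity demanded equal to quantity supplied, 326 - 8p = 4p - 58, gives p* = 32 and q* = 70.
Since 38 > 32, the floor is binding.
At p = 38: qd = 326 - 8·38 = 22 and qs = 4·38 - 58 = 94.
Quantity traded falls to 22. At q = 22 the demand price is (326 - 22)/8 = 38 and the supply price is (58 + 22)/4 = 20.
Deadweight loss = ½ · (38 - 20) · (70 - 22) = ½ · 18 · 48 = 432.

432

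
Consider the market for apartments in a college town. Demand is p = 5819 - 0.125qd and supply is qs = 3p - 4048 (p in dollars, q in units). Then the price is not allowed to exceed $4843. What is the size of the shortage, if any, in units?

0

Rearranging demand gives qd = 46552 - 8p. Without the control the market clears where 46552 - 8p = 3p - 4048, i.e. p* = 4600 and q* = 9752.
The ceiling of 4843 is above the equilibrium price 4600, so it is not binding; the market clears at p* = 4600, q* = 9752.
Since the control does not bind, there is no shortage.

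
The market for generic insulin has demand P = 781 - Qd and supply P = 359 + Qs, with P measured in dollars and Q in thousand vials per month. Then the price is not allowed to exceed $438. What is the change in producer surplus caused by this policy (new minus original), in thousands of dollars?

Rearranging demand gives Qd = 781 - P; rearranging supply gives Qs = P - 359. Without the control the market clears where 781 - P = P - 359, i.e. P* = 570 and Q* = 211.
The ceiling of 438 is below the equilibrium price 570, so it binds.
At P = 438: Qd = 781 - 438 = 343 and Qs = 438 - 359 = 79.
Producer surplus without the control is ½ · (570 - 359) · 211 = 22260.5.
With the ceiling, producers sell 79 units at 438, so PS = ½ · (438 - 359) · 79 = 3120.5.
Change in producer surplus = 3120.5 - 22260.5 = -19140.

-19140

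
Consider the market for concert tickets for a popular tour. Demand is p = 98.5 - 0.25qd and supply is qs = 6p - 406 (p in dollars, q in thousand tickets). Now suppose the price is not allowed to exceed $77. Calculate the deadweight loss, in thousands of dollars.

Rearranging demand gives qd = 394 - 4p. Without the control the market clears where 394 - 4p = 6p - 406, i.e. p* = 80 and q* = 74.
The ceiling of 77 is below the equilibrium price 80, so it binds.
At p = 77: qd = 394 - 4·77 = 86 and qs = 6·77 - 406 = 56.
Quantity traded falls to 56. At q = 56 the demand price is (394 - 56)/4 = 84.5 and the supply price is (406 + 56)/6 = 77.
Deadweight loss = ½ · (84.5 - 77) · (74 - 56) = ½ · 7.5 · 18 = 67.5.

67.5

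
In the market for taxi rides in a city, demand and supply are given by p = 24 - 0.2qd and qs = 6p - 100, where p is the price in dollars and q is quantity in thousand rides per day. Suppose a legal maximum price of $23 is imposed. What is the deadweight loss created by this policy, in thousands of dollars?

0

Rearranging demand gives qd = 120 - 5p. Without the control the market clears where 120 - 5p = 6p - 100, i.e. p* = 20 and q* = 20.
The ceiling of 23 is above the equilibrium price 20, so it is not binding; the market clears at p* = 20, q* = 20.
Since the control does not bind, no trades are prevented and deadweight loss is zero.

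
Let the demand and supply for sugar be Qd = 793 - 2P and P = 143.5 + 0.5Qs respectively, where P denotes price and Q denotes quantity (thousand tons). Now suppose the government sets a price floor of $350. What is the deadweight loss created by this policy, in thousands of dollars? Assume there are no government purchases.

Rearranging supply gives Qs = 2P - 287. In a free market, 793 - 2P = 2P - 287 gives the equilibrium P* = 270, Q* = 253.
Since 350 > 270, the floor is binding.
At P = 350: Qd = 793 - 2·350 = 93 and Qs = 2·350 - 287 = 413.
Quantity traded falls to 93. At Q = 93 the demand price is (793 - 93)/2 = 350 and the supply price is (287 + 93)/2 = 190.
Deadweight loss = ½ · (350 - 190) · (253 - 93) = ½ · 160 · 160 = 12800.

12800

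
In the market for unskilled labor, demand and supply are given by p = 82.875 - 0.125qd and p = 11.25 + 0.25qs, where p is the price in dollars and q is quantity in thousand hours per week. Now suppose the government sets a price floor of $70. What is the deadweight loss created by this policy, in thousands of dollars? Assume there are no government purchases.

Rearranging demand gives qd = 663 - 8p; rearranging supply gives qs = 4p - 45. Equilibrium: 663 - 8p = 4p - 45, so 708 = 12p and p* = 59, q* = 191.
The floor of 70 is above the equilibrium price 59, so it binds.
At p = 70: qd = 663 - 8·70 = 103 and qs = 4·70 - 45 = 235.
Quantity traded falls to 103. At q = 103 the demand price is (663 - 103)/8 = 70 and the supply price is (45 + 103)/4 = 37.
Deadweight loss = ½ · (70 - 37) · (191 - 103) = ½ · 33 · 88 = 1452.

1452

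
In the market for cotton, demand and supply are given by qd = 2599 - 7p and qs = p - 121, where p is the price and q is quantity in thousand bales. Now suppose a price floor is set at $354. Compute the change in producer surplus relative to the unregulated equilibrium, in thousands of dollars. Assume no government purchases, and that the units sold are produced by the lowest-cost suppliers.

-3108

In a free market, 2599 - 7p = p - 121 gives the equilibrium p* = 340, q* = 219.
Since 354 > 340, the floor is binding.
At p = 354: qd = 2599 - 7·354 = 121 and qs = 354 - 121 = 233.
Producer surplus without the control is ½ · (340 - 121) · 219 = 23980.5.
With the floor, 121 units are sold at 354. The supply price at q = 121 is 242, so PS = ½ · [(354 - 121) + (354 - 242)] · 121 = 20872.5.
Change in producer surplus = 20872.5 - 23980.5 = -3108.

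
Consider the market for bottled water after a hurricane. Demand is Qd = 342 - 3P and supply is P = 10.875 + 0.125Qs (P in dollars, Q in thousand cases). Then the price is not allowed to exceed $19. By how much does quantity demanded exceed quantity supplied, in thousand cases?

220

Rearranging supply gives Qs = 8P - 87. Setting quantity demanded equal to quantity supplied, 342 - 3P = 8P - 87, gives P* = 39 and Q* = 225.
Because the ceiling (19) lies below the market-clearing price, it is binding.
At P = 19: Qd = 342 - 3·19 = 285 and Qs = 8·19 - 87 = 65.
Shortage = Qd - Qs = 285 - 65 = 220.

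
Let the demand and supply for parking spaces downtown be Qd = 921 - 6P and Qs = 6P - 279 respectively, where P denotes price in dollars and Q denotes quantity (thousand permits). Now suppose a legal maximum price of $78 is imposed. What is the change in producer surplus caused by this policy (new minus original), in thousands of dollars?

-5610

Setting quantity demanded equal to quantity supplied, 921 - 6P = 6P - 279, gives P* = 100 and Q* = 321.
Because the ceiling (78) lies below the market-clearing price, it is binding.
At P = 78: Qd = 921 - 6·78 = 453 and Qs = 6·78 - 279 = 189.
Producer surplus without the control is ½ · (100 - 46.5) · 321 = 8586.75.
With the ceiling, producers sell 189 units at 78, so PS = ½ · (78 - 46.5) · 189 = 2976.75.
Change in producer surplus = 2976.75 - 8586.75 = -5610.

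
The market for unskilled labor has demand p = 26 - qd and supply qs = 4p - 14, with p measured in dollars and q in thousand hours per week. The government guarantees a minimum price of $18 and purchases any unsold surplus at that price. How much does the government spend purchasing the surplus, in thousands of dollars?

900

Rearranging demand gives qd = 26 - p. Without the control the market clears where 26 - p = 4p - 14, i.e. p* = 8 and q* = 18.
Because the floor (18) lies above the market-clearing price, it is binding.
At p = 18: qd = 26 - 18 = 8 and qs = 4·18 - 14 = 58.
Surplus = qs - qd = 50.
Government expenditure = surplus × support price = 50 × 18 = 900.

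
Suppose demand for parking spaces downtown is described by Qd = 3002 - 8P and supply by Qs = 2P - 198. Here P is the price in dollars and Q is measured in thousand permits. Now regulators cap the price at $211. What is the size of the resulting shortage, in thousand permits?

Equilibrium: 3002 - 8P = 2P - 198, so 3200 = 10P and P* = 320, Q* = 442.
Because the ceiling (211) lies below the market-clearing price, it is binding.
At P = 211: Qd = 3002 - 8·211 = 1314 and Qs = 2·211 - 198 = 224.
Shortage = Qd - Qs = 1314 - 224 = 1090.

1090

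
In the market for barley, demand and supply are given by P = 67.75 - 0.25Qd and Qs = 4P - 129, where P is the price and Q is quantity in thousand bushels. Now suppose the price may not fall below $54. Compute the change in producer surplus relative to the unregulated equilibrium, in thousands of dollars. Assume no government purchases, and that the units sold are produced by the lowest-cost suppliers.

Rearranging demand gives Qd = 271 - 4P. In a free market, 271 - 4P = 4P - 129 gives the equilibrium P* = 50, Q* = 71.
The floor of 54 is above the equilibrium price 50, so it binds.
At P = 54: Qd = 271 - 4·54 = 55 and Qs = 4·54 - 129 = 87.
Producer surplus without the control is ½ · (50 - 32.25) · 71 = 630.125.
With the floor, 55 units are sold at 54. The supply price at Q = 55 is 46, so PS = ½ · [(54 - 32.25) + (54 - 46)] · 55 = 818.125.
Change in producer surplus = 818.125 - 630.125 = 188.

188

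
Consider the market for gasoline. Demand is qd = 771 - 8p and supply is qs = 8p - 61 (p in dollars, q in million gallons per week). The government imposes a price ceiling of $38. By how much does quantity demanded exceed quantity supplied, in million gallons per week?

224

Setting quantity demanded equal to quantity supplied, 771 - 8p = 8p - 61, gives p* = 52 and q* = 355.
The ceiling of 38 is below the equilibrium price 52, so it binds.
At p = 38: qd = 771 - 8·38 = 467 and qs = 8·38 - 61 = 243.
Shortage = qd - qs = 467 - 243 = 224.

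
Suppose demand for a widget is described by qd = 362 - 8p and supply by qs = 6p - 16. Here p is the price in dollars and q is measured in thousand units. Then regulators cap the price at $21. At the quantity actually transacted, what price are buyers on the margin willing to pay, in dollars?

Equilibrium: 362 - 8p = 6p - 16, so 378 = 14p and p* = 27, q* = 146.
Because the ceiling (21) lies below the market-clearing price, it is binding.
At p = 21: qd = 362 - 8·21 = 194 and qs = 6·21 - 16 = 110.
Only 110 units reach the market. On the demand curve, the marginal buyer's willingness to pay at q = 110 is (362 - 110)/8 = 31.5.

31.5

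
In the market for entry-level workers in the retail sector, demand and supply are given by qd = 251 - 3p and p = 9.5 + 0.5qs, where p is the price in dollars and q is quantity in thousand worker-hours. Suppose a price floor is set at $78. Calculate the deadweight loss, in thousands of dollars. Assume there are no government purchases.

2160

Rearranging supply gives qs = 2p - 19. Equilibrium: 251 - 3p = 2p - 19, so 270 = 5p and p* = 54, q* = 89.
Since 78 > 54, the floor is binding.
At p = 78: qd = 251 - 3·78 = 17 and qs = 2·78 - 19 = 137.
Quantity traded falls to 17. At q = 17 the demand price is (251 - 17)/3 = 78 and the supply price is (19 + 17)/2 = 18.
Deadweight loss = ½ · (78 - 18) · (89 - 17) = ½ · 60 · 72 = 2160.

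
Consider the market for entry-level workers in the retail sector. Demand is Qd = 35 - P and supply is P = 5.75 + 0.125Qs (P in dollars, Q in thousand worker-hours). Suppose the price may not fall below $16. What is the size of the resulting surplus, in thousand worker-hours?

Rearranging supply gives Qs = 8P - 46. Without the control the market clears where 35 - P = 8P - 46, i.e. P* = 9 and Q* = 26.
Since 16 > 9, the floor is binding.
At P = 16: Qd = 35 - 16 = 19 and Qs = 8·16 - 46 = 82.
Surplus = Qs - Qd = 82 - 19 = 63.

63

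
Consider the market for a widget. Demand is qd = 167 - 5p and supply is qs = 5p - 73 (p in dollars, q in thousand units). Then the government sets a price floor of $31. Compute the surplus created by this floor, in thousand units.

In a free market, 167 - 5p = 5p - 73 gives the equilibrium p* = 24, q* = 47.
Because the floor (31) lies above the market-clearing price, it is binding.
At p = 31: qd = 167 - 5·31 = 12 and qs = 5·31 - 73 = 82.
Surplus = qs - qd = 82 - 12 = 70.

70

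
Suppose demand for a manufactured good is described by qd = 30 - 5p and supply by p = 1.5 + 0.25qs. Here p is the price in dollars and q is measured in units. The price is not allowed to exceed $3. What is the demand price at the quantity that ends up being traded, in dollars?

Rearranging supply gives qs = 4p - 6. In a free market, 30 - 5p = 4p - 6 gives the equilibrium p* = 4, q* = 10.
The ceiling of 3 is below the equilibrium price 4, so it binds.
At p = 3: qd = 30 - 5·3 = 15 and qs = 4·3 - 6 = 6.
Only 6 units reach the market. On the demand curve, the marginal buyer's willingness to pay at q = 6 is (30 - 6)/5 = 4.8.

4.8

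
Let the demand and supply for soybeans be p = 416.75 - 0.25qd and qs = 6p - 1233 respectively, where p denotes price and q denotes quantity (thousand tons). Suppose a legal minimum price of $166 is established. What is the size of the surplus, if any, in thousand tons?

Rearranging demand gives qd = 1667 - 4p. Without the control the market clears where 1667 - 4p = 6p - 1233, i.e. p* = 290 and q* = 507.
The floor of 166 is below the equilibrium price 290, so it is not binding; the market clears at p* = 290, q* = 507.
Since the control does not bind, there is no surplus.

0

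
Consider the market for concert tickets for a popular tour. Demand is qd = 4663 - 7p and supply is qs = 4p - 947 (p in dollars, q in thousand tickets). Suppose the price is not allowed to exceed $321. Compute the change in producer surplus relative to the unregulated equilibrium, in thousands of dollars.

Equilibrium: 4663 - 7p = 4p - 947, so 5610 = 11p and p* = 510, q* = 1093.
Because the ceiling (321) lies below the market-clearing price, it is binding.
At p = 321: qd = 4663 - 7·321 = 2416 and qs = 4·321 - 947 = 337.
Producer surplus without the control is ½ · (510 - 236.75) · 1093 = 149331.125.
With the ceiling, producers sell 337 units at 321, so PS = ½ · (321 - 236.75) · 337 = 14196.125.
Change in producer surplus = 14196.125 - 149331.125 = -135135.

-135135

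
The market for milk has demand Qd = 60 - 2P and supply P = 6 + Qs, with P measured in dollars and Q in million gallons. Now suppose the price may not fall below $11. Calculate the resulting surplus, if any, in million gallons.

0

Rearranging supply gives Qs = P - 6. Equilibrium: 60 - 2P = P - 6, so 66 = 3P and P* = 22, Q* = 16.
The floor of 11 is below the equilibrium price 22, so it is not binding; the market clears at P* = 22, Q* = 16.
Since the control does not bind, there is no surplus.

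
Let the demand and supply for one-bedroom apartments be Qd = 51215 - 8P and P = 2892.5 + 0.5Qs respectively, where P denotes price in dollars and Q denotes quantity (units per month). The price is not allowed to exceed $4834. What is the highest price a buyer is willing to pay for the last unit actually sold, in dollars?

5916.5

Rearranging supply gives Qs = 2P - 5785. Setting quantity demanded equal to quantity supplied, 51215 - 8P = 2P - 5785, gives P* = 5700 and Q* = 5615.
The ceiling of 4834 is below the equilibrium price 5700, so it binds.
At P = 4834: Qd = 51215 - 8·4834 = 12543 and Qs = 2·4834 - 5785 = 3883.
Only 3883 units reach the market. On the demand curve, the marginal buyer's willingness to pay at Q = 3883 is (51215 - 3883)/8 = 5916.5.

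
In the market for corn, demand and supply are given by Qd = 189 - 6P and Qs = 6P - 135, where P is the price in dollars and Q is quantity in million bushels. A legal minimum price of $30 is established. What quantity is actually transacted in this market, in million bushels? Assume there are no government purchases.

9

Without the control the market clears where 189 - 6P = 6P - 135, i.e. P* = 27 and Q* = 27.
The floor of 30 is above the equilibrium price 27, so it binds.
At P = 30: Qd = 189 - 6·30 = 9 and Qs = 6·30 - 135 = 45.
The quantity actually transacted is the short side, demand: 9.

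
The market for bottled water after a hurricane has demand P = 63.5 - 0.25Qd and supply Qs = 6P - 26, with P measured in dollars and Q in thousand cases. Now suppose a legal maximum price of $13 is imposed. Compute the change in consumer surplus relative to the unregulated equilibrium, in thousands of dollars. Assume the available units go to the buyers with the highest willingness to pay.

-232.5

Rearranging demand gives Qd = 254 - 4P. Setting quantity demanded equal to quantity supplied, 254 - 4P = 6P - 26, gives P* = 28 and Q* = 142.
Since 13 < 28, the ceiling is binding.
At P = 13: Qd = 254 - 4·13 = 202 and Qs = 6·13 - 26 = 52.
Consumer surplus without the control is ½ · (63.5 - 28) · 142 = 2520.5.
With the ceiling, 52 units are sold at 13 (assume they go to the highest-value buyers). The demand price at Q = 52 is 50.5, so CS = ½ · [(63.5 - 13) + (50.5 - 13)] · 52 = 2288.
Change in consumer surplus = 2288 - 2520.5 = -232.5.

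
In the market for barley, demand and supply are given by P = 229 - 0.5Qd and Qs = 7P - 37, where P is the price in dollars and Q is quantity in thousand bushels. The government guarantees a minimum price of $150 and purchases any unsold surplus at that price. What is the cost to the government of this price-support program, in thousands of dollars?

128250

Rearranging demand gives Qd = 458 - 2P. Equilibrium: 458 - 2P = 7P - 37, so 495 = 9P and P* = 55, Q* = 348.
The floor of 150 is above the equilibrium price 55, so it binds.
At P = 150: Qd = 458 - 2·150 = 158 and Qs = 7·150 - 37 = 1013.
Surplus = Qs - Qd = 855.
Government expenditure = surplus × support price = 855 × 150 = 128250.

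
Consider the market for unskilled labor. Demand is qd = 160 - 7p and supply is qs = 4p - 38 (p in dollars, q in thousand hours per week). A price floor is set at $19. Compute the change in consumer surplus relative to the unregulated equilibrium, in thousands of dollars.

Setting quantity demanded equal to quantity supplied, 160 - 7p = 4p - 38, gives p* = 18 and q* = 34.
Because the floor (19) lies above the market-clearing price, it is binding.
At p = 19: qd = 160 - 7·19 = 27 and qs = 4·19 - 38 = 38.
Consumer surplus without the control is ½ · (160/7 - 18) · 34 = 578/7.
With the floor, consumers buy 27 units at 19, so CS = ½ · (160/7 - 19) · 27 = 729/14.
Change in consumer surplus = 729/14 - 578/7 = -30.5.

-30.5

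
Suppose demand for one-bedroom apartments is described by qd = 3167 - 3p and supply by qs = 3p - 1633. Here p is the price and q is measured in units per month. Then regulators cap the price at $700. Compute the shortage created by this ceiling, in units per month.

Without the control the market clears where 3167 - 3p = 3p - 1633, i.e. p* = 800 and q* = 767.
Since 700 < 800, the ceiling is binding.
At p = 700: qd = 3167 - 3·700 = 1067 and qs = 3·700 - 1633 = 467.
Shortage = qd - qs = 1067 - 467 = 600.

600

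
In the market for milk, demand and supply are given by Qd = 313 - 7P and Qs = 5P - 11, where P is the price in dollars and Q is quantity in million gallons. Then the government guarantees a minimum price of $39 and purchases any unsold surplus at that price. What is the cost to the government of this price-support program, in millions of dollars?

In a free market, 313 - 7P = 5P - 11 gives the equilibrium P* = 27, Q* = 124.
The floor of 39 is above the equilibrium price 27, so it binds.
At P = 39: Qd = 313 - 7·39 = 40 and Qs = 5·39 - 11 = 184.
Surplus = Qs - Qd = 144.
Government expenditure = surplus × support price = 144 × 39 = 5616.

5616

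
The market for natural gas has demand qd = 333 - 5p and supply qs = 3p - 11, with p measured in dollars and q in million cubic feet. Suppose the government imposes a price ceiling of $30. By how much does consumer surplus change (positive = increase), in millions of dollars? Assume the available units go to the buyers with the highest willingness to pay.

Equilibrium: 333 - 5p = 3p - 11, so 344 = 8p and p* = 43, q* = 118.
Since 30 < 43, the ceiling is binding.
At p = 30: qd = 333 - 5·30 = 183 and qs = 3·30 - 11 = 79.
Consumer surplus without the control is ½ · (66.6 - 43) · 118 = 1392.4.
With the ceiling, 79 units are sold at 30 (assume they go to the highest-value buyers). The demand price at q = 79 is 50.8, so CS = ½ · [(66.6 - 30) + (50.8 - 30)] · 79 = 2267.3.
Change in consumer surplus = 2267.3 - 1392.4 = 874.9.

874.9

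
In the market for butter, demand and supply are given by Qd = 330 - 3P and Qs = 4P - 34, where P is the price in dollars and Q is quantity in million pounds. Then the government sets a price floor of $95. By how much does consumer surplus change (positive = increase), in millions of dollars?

In a free market, 330 - 3P = 4P - 34 gives the equilibrium P* = 52, Q* = 174.
The floor of 95 is above the equilibrium price 52, so it binds.
At P = 95: Qd = 330 - 3·95 = 45 and Qs = 4·95 - 34 = 346.
Consumer surplus without the control is ½ · (110 - 52) · 174 = 5046.
With the floor, consumers buy 45 units at 95, so CS = ½ · (110 - 95) · 45 = 337.5.
Change in consumer surplus = 337.5 - 5046 = -4708.5.

-4708.5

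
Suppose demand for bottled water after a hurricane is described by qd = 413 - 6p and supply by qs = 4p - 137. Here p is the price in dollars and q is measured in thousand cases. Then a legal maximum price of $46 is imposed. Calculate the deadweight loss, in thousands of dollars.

Equilibrium: 413 - 6p = 4p - 137, so 550 = 10p and p* = 55, q* = 83.
Because the ceiling (46) lies below the market-clearing price, it is binding.
At p = 46: qd = 413 - 6·46 = 137 and qs = 4·46 - 137 = 47.
Quantity traded falls to 47. At q = 47 the demand price is (413 - 47)/6 = 61 and the supply price is (137 + 47)/4 = 46.
Deadweight loss = ½ · (61 - 46) · (83 - 47) = ½ · 15 · 36 = 270.

270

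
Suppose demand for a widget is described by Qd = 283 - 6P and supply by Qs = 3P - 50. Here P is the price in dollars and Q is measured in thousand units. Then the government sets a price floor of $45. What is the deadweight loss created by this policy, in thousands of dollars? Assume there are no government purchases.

576

In a free market, 283 - 6P = 3P - 50 gives the equilibrium P* = 37, Q* = 61.
Since 45 > 37, the floor is binding.
At P = 45: Qd = 283 - 6·45 = 13 and Qs = 3·45 - 50 = 85.
Quantity traded falls to 13. At Q = 13 the demand price is (283 - 13)/6 = 45 and the supply price is (50 + 13)/3 = 21.
Deadweight loss = ½ · (45 - 21) · (61 - 13) = ½ · 24 · 48 = 576.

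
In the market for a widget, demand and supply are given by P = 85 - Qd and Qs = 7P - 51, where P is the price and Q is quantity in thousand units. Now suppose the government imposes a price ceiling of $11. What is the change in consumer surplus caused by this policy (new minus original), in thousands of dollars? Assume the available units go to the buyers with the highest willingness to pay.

Rearranging demand gives Qd = 85 - P. Without the control the market clears where 85 - P = 7P - 51, i.e. P* = 17 and Q* = 68.
Since 11 < 17, the ceiling is binding.
At P = 11: Qd = 85 - 11 = 74 and Qs = 7·11 - 51 = 26.
Consumer surplus without the control is ½ · (85 - 17) · 68 = 2312.
With the ceiling, 26 units are sold at 11 (assume they go to the highest-value buyers). The demand price at Q = 26 is 59, so CS = ½ · [(85 - 11) + (59 - 11)] · 26 = 1586.
Change in consumer surplus = 1586 - 2312 = -726.

-726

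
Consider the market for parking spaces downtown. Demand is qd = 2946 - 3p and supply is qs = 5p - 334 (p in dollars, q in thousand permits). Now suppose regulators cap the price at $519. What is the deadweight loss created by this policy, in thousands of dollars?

Without the control the market clears where 2946 - 3p = 5p - 334, i.e. p* = 410 and q* = 1716.
Since 519 is above p* = 410, the ceiling does not bind and the free-market outcome prevails.
Since the control does not bind, no trades are prevented and deadweight loss is zero.

0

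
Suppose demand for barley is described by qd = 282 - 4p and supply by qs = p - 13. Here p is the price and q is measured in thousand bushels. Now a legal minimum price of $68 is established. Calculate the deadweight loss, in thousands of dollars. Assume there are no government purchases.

810

Equilibrium: 282 - 4p = p - 13, so 295 = 5p and p* = 59, q* = 46.
The floor of 68 is above the equilibrium price 59, so it binds.
At p = 68: qd = 282 - 4·68 = 10 and qs = 68 - 13 = 55.
Quantity traded falls to 10. At q = 10 the demand price is (282 - 10)/4 = 68 and the supply price is 13 + 10 = 23.
Deadweight loss = ½ · (68 - 23) · (46 - 10) = ½ · 45 · 36 = 810.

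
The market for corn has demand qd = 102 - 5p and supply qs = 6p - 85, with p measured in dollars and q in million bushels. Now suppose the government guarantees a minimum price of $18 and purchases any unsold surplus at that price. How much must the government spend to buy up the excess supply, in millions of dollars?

198

Setting quantity demanded equal to quantity supplied, 102 - 5p = 6p - 85, gives p* = 17 and q* = 17.
Since 18 > 17, the floor is binding.
At p = 18: qd = 102 - 5·18 = 12 and qs = 6·18 - 85 = 23.
Surplus = qs - qd = 11.
Government expenditure = surplus × support price = 11 × 18 = 198.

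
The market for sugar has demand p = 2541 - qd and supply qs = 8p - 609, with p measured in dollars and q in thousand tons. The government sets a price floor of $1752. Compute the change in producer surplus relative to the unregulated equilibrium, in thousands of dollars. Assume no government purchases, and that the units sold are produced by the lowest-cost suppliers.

Rearranging demand gives qd = 2541 - p. In a free market, 2541 - p = 8p - 609 gives the equilibrium p* = 350, q* = 2191.
The floor of 1752 is above the equilibrium price 350, so it binds.
At p = 1752: qd = 2541 - 1752 = 789 and qs = 8·1752 - 609 = 13407.
Producer surplus without the control is ½ · (350 - 76.125) · 2191 = 300030.0625.
With the floor, 789 units are sold at 1752. The supply price at q = 789 is 174.75, so PS = ½ · [(1752 - 76.125) + (1752 - 174.75)] · 789 = 1283357.8125.
Change in producer surplus = 1283357.8125 - 300030.0625 = 983327.75.

983327.75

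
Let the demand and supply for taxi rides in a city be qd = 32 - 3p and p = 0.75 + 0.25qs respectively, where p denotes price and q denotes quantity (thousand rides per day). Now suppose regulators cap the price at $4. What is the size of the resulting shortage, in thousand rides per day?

Rearranging supply gives qs = 4p - 3. Without the control the market clears where 32 - 3p = 4p - 3, i.e. p* = 5 and q* = 17.
Since 4 < 5, the ceiling is binding.
At p = 4: qd = 32 - 3·4 = 20 and qs = 4·4 - 3 = 13.
Shortage = qd - qs = 20 - 13 = 7.

7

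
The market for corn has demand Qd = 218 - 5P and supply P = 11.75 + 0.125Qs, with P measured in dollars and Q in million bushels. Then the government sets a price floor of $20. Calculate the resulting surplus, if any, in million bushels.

Rearranging supply gives Qs = 8P - 94. Equilibrium: 218 - 5P = 8P - 94, so 312 = 13P and P* = 24, Q* = 98.
The floor of 20 is below the equilibrium price 24, so it is not binding; the market clears at P* = 24, Q* = 98.
Since the control does not bind, there is no surplus.

0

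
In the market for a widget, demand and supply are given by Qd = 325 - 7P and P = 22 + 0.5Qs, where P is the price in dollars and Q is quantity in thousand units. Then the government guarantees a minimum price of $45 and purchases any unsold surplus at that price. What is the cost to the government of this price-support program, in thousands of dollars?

1620

Rearranging supply gives Qs = 2P - 44. In a free market, 325 - 7P = 2P - 44 gives the equilibrium P* = 41, Q* = 38.
Because the floor (45) lies above the market-clearing price, it is binding.
At P = 45: Qd = 325 - 7·45 = 10 and Qs = 2·45 - 44 = 46.
Surplus = Qs - Qd = 36.
Government expenditure = surplus × support price = 36 × 45 = 1620.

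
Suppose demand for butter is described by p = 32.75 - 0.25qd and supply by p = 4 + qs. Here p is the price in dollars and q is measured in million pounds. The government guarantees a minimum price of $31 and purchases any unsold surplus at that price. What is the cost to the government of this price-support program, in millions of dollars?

Rearranging demand gives qd = 131 - 4p; rearranging supply gives qs = p - 4. Setting quantity demanded equal to quantity supplied, 131 - 4p = p - 4, gives p* = 27 and q* = 23.
Since 31 > 27, the floor is binding.
At p = 31: qd = 131 - 4·31 = 7 and qs = 31 - 4 = 27.
Surplus = qs - qd = 20.
Government expenditure = surplus × support price = 20 × 31 = 620.

620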